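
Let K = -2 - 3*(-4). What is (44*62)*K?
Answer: 27280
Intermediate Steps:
K = 10 (K = -2 + 12 = 10)
(44*62)*K = (44*62)*10 = 2728*10 = 27280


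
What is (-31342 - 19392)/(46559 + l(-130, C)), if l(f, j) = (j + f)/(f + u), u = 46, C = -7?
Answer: -4261656/3911093 ≈ -1.0896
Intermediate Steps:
l(f, j) = (f + j)/(46 + f) (l(f, j) = (j + f)/(f + 46) = (f + j)/(46 + f))
(-31342 - 19392)/(46559 + l(-130, C)) = (-31342 - 19392)/(46559 + (-130 - 7)/(46 - 130)) = -50734/(46559 - 137/(-84)) = -50734/(46559 - 1/84*(-137)) = -50734/(46559 + 137/84) = -50734/3911093/84 = -50734*84/3911093 = -4261656/3911093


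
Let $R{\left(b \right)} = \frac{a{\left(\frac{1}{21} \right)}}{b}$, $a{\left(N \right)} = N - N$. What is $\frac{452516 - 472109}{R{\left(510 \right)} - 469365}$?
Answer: $\frac{6531}{156455} \approx 0.041744$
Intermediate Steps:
$a{\left(N \right)} = 0$
$R{\left(b \right)} = 0$ ($R{\left(b \right)} = \frac{0}{b} = 0$)
$\frac{452516 - 472109}{R{\left(510 \right)} - 469365} = \frac{452516 - 472109}{0 - 469365} = - \frac{19593}{-469365} = \left(-19593\right) \left(- \frac{1}{469365}\right) = \frac{6531}{156455}$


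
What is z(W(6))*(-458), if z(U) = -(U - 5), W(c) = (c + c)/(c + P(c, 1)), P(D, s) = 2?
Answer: -1603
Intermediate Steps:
W(c) = 2*c/(2 + c) (W(c) = (c + c)/(c + 2) = (2*c)/(2 + c) = 2*c/(2 + c))
z(U) = 5 - U (z(U) = -(-5 + U) = 5 - U)
z(W(6))*(-458) = (5 - 2*6/(2 + 6))*(-458) = (5 - 2*6/8)*(-458) = (5 - 1*3/2)*(-458) = (5 - 3/2)*(-458) = (7/2)*(-458) = -1603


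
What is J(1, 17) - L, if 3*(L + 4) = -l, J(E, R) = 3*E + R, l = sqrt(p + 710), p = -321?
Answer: 24 + sqrt(389)/3 ≈ 30.574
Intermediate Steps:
l = sqrt(389) (l = sqrt(-321 + 710) = sqrt(389) ≈ 19.723)
J(E, R) = R + 3*E
L = -4 - sqrt(389)/3 (L = -4 + (-sqrt(389))/3 = -4 - sqrt(389)/3 ≈ -10.574)
J(1, 17) - L = (17 + 3*1) - (-4 - sqrt(389)/3) = (17 + 3) + (4 + sqrt(389)/3) = 20 + (4 + sqrt(389)/3) = 24 + sqrt(389)/3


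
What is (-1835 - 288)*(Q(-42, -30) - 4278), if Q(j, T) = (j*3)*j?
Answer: -2152722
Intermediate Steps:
Q(j, T) = 3*j**2 (Q(j, T) = (3*j)*j = 3*j**2)
(-1835 - 288)*(Q(-42, -30) - 4278) = (-1835 - 288)*(3*(-42)**2 - 4278) = -2123*(3*1764 - 4278) = -2123*(5292 - 4278) = -2123*1014 = -2152722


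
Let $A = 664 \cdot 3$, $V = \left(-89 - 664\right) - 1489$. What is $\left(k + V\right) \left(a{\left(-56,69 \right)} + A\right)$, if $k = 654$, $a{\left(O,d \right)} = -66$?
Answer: $-3058488$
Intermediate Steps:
$V = -2242$ ($V = -753 - 1489 = -2242$)
$A = 1992$
$\left(k + V\right) \left(a{\left(-56,69 \right)} + A\right) = \left(654 - 2242\right) \left(-66 + 1992\right) = \left(-1588\right) 1926 = -3058488$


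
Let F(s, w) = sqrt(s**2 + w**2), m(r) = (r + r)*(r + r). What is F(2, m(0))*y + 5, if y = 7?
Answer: 19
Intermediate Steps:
m(r) = 4*r**2 (m(r) = (2*r)*(2*r) = 4*r**2)
F(2, m(0))*y + 5 = sqrt(2**2 + (4*0**2)**2)*7 + 5 = sqrt(4 + (4*0)**2)*7 + 5 = sqrt(4 + 0**2)*7 + 5 = sqrt(4 + 0)*7 + 5 = sqrt(4)*7 + 5 = 2*7 + 5 = 14 + 5 = 19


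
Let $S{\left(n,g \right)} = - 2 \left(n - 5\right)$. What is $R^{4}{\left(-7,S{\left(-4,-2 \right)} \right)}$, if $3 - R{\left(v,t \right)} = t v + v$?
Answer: $342102016$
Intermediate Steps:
$S{\left(n,g \right)} = 10 - 2 n$ ($S{\left(n,g \right)} = - 2 \left(-5 + n\right) = 10 - 2 n$)
$R{\left(v,t \right)} = 3 - v - t v$ ($R{\left(v,t \right)} = 3 - \left(t v + v\right) = 3 - \left(v + t v\right) = 3 - v - t v$)
$R^{4}{\left(-7,S{\left(-4,-2 \right)} \right)} = \left(3 - -7 - \left(10 - -8\right) \left(-7\right)\right)^{4} = \left(3 + 7 - \left(10 + 8\right) \left(-7\right)\right)^{4} = \left(3 + 7 - 18 \left(-7\right)\right)^{4} = \left(3 + 7 + 126\right)^{4} = 136^{4} = 342102016$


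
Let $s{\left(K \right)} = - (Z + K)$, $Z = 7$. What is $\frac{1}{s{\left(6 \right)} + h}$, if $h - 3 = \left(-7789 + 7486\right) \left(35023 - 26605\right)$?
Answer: $- \frac{1}{2550664} \approx -3.9205 \cdot 10^{-7}$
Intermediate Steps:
$s{\left(K \right)} = -7 - K$ ($s{\left(K \right)} = - (7 + K) = -7 - K$)
$h = -2550651$ ($h = 3 + \left(-7789 + 7486\right) \left(35023 - 26605\right) = 3 - 2550654 = -2550651$)
$\frac{1}{s{\left(6 \right)} + h} = \frac{1}{\left(-7 - 6\right) - 2550651} = \frac{1}{-13 - 2550651} = \frac{1}{-2550664} = - \frac{1}{2550664}$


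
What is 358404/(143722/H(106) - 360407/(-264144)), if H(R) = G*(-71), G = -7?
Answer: 47051122289472/38142426247 ≈ 1233.6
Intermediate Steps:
H(R) = 497 (H(R) = -7*(-71) = 497)
358404/(143722/H(106) - 360407/(-264144)) = 358404/(143722/497 - 360407/(-264144)) = 358404/(143722*(1/497) - 360407*(-1/264144)) = 358404/(143722/497 + 360407/264144) = 358404/(38142426247/131279568) = 358404*(131279568/38142426247) = 47051122289472/38142426247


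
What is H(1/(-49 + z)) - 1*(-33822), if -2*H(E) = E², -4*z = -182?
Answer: 1657276/49 ≈ 33822.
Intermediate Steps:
z = 91/2 (z = -¼*(-182) = 91/2 ≈ 45.500)
H(E) = -E²/2
H(1/(-49 + z)) - 1*(-33822) = -1/(2*(-49 + 91/2)²) - 1*(-33822) = -(1/(-7/2))²/2 + 33822 = -(-2/7)²/2 + 33822 = -½*4/49 + 33822 = -2/49 + 33822 = 1657276/49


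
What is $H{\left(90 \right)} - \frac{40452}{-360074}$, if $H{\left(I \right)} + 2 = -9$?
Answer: $- \frac{1960181}{180037} \approx -10.888$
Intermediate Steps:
$H{\left(I \right)} = -11$ ($H{\left(I \right)} = -2 - 9 = -11$)
$H{\left(90 \right)} - \frac{40452}{-360074} = -11 - \frac{40452}{-360074} = -11 - - \frac{20226}{180037} = -11 + \frac{20226}{180037} = - \frac{1960181}{180037}$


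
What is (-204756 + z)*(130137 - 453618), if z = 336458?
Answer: -42603094662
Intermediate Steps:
(-204756 + z)*(130137 - 453618) = (-204756 + 336458)*(130137 - 453618) = 131702*(-323481) = -42603094662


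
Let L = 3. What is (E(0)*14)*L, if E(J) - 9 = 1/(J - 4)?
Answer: 735/2 ≈ 367.50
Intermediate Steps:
E(J) = 9 + 1/(-4 + J) (E(J) = 9 + 1/(J - 4) = 9 + 1/(-4 + J))
(E(0)*14)*L = (((-35 + 9*0)/(-4 + 0))*14)*3 = (((-35 + 0)/(-4))*14)*3 = (-¼*(-35)*14)*3 = ((35/4)*14)*3 = (245/2)*3 = 735/2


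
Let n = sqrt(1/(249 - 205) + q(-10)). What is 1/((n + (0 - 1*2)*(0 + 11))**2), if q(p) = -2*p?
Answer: 484/(484 - sqrt(9691))**2 ≈ 0.0032559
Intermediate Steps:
n = sqrt(9691)/22 (n = sqrt(1/(249 - 205) - 2*(-10)) = sqrt(1/44 + 20) = sqrt(881/44) = sqrt(9691)/22 ≈ 4.4747)
1/((n + (0 - 1*2)*(0 + 11))**2) = 1/((sqrt(9691)/22 + (0 - 1*2)*(0 + 11))**2) = 1/((sqrt(9691)/22 + (0 - 2)*11)**2) = 1/((sqrt(9691)/22 - 2*11)**2) = 1/((sqrt(9691)/22 - 22)**2) = 1/((-22 + sqrt(9691)/22)**2) = (-22 + sqrt(9691)/22)**(-2)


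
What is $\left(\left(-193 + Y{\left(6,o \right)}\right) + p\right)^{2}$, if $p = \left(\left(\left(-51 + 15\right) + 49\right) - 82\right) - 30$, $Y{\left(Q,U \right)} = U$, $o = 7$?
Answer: $81225$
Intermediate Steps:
$p = -99$ ($p = \left(\left(-36 + 49\right) - 82\right) - 30 = \left(13 - 82\right) - 30 = -69 - 30 = -99$)
$\left(\left(-193 + Y{\left(6,o \right)}\right) + p\right)^{2} = \left(\left(-193 + 7\right) - 99\right)^{2} = \left(-186 - 99\right)^{2} = \left(-285\right)^{2} = 81225$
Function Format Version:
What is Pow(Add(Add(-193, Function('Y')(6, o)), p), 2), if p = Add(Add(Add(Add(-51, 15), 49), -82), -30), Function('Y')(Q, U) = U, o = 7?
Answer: 81225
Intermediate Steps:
p = -99 (p = Add(Add(Add(-36, 49), -82), -30) = Add(Add(13, -82), -30) = Add(-69, -30) = -99)
Pow(Add(Add(-193, Function('Y')(6, o)), p), 2) = Pow(Add(Add(-193, 7), -99), 2) = Pow(Add(-186, -99), 2) = Pow(-285, 2) = 81225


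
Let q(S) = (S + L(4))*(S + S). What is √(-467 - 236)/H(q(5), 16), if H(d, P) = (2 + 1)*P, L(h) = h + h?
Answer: I*√703/48 ≈ 0.55238*I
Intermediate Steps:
L(h) = 2*h
q(S) = 2*S*(8 + S) (q(S) = (S + 2*4)*(S + S) = (S + 8)*(2*S) = (8 + S)*(2*S) = 2*S*(8 + S))
H(d, P) = 3*P
√(-467 - 236)/H(q(5), 16) = √(-467 - 236)/((3*16)) = √(-703)/48 = (I*√703)*(1/48) = I*√703/48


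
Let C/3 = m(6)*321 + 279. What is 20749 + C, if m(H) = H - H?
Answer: 21586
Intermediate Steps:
m(H) = 0
C = 837 (C = 3*(0*321 + 279) = 3*(0 + 279) = 3*279 = 837)
20749 + C = 20749 + 837 = 21586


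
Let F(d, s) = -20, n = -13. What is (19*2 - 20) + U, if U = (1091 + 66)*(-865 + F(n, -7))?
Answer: -1023927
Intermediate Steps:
U = -1023945 (U = (1091 + 66)*(-865 - 20) = 1157*(-885) = -1023945)
(19*2 - 20) + U = (19*2 - 20) - 1023945 = (38 - 20) - 1023945 = 18 - 1023945 = -1023927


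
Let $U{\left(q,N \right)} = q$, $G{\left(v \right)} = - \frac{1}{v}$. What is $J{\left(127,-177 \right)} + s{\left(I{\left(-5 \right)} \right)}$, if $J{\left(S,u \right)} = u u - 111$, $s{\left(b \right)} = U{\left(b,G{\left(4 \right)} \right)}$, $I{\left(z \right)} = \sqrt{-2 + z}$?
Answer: $31218 + i \sqrt{7} \approx 31218.0 + 2.6458 i$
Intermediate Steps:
$s{\left(b \right)} = b$
$J{\left(S,u \right)} = -111 + u^{2}$ ($J{\left(S,u \right)} = u^{2} - 111 = -111 + u^{2}$)
$J{\left(127,-177 \right)} + s{\left(I{\left(-5 \right)} \right)} = \left(-111 + \left(-177\right)^{2}\right) + \sqrt{-2 - 5} = \left(-111 + 31329\right) + \sqrt{-7} = 31218 + i \sqrt{7}$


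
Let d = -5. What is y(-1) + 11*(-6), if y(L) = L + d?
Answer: -72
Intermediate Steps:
y(L) = -5 + L (y(L) = L - 5 = -5 + L)
y(-1) + 11*(-6) = (-5 - 1) + 11*(-6) = -6 - 66 = -72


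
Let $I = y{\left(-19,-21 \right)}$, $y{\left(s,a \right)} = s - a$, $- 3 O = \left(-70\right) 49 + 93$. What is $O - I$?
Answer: $\frac{3331}{3} \approx 1110.3$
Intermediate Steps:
$O = \frac{3337}{3}$ ($O = - \frac{\left(-70\right) 49 + 93}{3} = - \frac{-3430 + 93}{3} = \left(- \frac{1}{3}\right) \left(-3337\right) = \frac{3337}{3} \approx 1112.3$)
$I = 2$ ($I = -19 - -21 = -19 + 21 = 2$)
$O - I = \frac{3337}{3} - 2 = \frac{3331}{3}$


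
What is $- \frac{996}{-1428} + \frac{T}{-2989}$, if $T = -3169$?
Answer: $\frac{89314}{50813} \approx 1.7577$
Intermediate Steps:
$- \frac{996}{-1428} + \frac{T}{-2989} = - \frac{996}{-1428} - \frac{3169}{-2989} = \left(-996\right) \left(- \frac{1}{1428}\right) - - \frac{3169}{2989} = \frac{83}{119} + \frac{3169}{2989} = \frac{89314}{50813}$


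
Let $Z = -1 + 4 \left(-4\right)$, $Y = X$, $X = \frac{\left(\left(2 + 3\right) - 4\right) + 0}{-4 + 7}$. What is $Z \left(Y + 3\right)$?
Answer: $- \frac{170}{3} \approx -56.667$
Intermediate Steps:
$X = \frac{1}{3}$ ($X = \frac{\left(5 - 4\right) + 0}{3} = \left(1 + 0\right) \frac{1}{3} = 1 \cdot \frac{1}{3} = \frac{1}{3} \approx 0.33333$)
$Y = \frac{1}{3} \approx 0.33333$
$Z = -17$ ($Z = -1 - 16 = -17$)
$Z \left(Y + 3\right) = - 17 \left(\frac{1}{3} + 3\right) = \left(-17\right) \frac{10}{3} = - \frac{170}{3}$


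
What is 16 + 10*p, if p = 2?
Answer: 36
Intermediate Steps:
16 + 10*p = 16 + 10*2 = 16 + 20 = 36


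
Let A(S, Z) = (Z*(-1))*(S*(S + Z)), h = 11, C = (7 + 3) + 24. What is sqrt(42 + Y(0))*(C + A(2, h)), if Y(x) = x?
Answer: -252*sqrt(42) ≈ -1633.1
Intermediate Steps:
C = 34 (C = 10 + 24 = 34)
A(S, Z) = -S*Z*(S + Z) (A(S, Z) = (-Z)*(S*(S + Z)) = -S*Z*(S + Z))
sqrt(42 + Y(0))*(C + A(2, h)) = sqrt(42 + 0)*(34 - 1*2*11*(2 + 11)) = sqrt(42)*(34 - 1*2*11*13) = sqrt(42)*(34 - 286) = sqrt(42)*(-252) = -252*sqrt(42)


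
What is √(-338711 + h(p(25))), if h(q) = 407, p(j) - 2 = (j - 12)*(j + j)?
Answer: 8*I*√5286 ≈ 581.64*I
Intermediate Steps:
p(j) = 2 + 2*j*(-12 + j) (p(j) = 2 + (j - 12)*(j + j) = 2 + (-12 + j)*(2*j) = 2 + 2*j*(-12 + j))
√(-338711 + h(p(25))) = √(-338711 + 407) = √(-338304) = 8*I*√5286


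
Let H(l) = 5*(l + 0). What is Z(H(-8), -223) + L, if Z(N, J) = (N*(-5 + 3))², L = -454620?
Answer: -448220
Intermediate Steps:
H(l) = 5*l
Z(N, J) = 4*N² (Z(N, J) = (N*(-2))² = (-2*N)² = 4*N²)
Z(H(-8), -223) + L = 4*(5*(-8))² - 454620 = 4*(-40)² - 454620 = 4*1600 - 454620 = 6400 - 454620 = -448220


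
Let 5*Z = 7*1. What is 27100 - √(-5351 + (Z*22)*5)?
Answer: 27100 - I*√5197 ≈ 27100.0 - 72.09*I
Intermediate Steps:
Z = 7/5 (Z = (7*1)/5 = (⅕)*7 = 7/5 ≈ 1.4000)
27100 - √(-5351 + (Z*22)*5) = 27100 - √(-5351 + ((7/5)*22)*5) = 27100 - √(-5351 + (154/5)*5) = 27100 - √(-5351 + 154) = 27100 - √(-5197) = 27100 - I*√5197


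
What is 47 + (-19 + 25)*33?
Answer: 245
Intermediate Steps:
47 + (-19 + 25)*33 = 47 + 6*33 = 47 + 198 = 245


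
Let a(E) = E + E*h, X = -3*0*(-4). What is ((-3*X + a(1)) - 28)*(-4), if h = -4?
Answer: 124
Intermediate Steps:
X = 0 (X = 0*(-4) = 0)
a(E) = -3*E (a(E) = E + E*(-4) = E - 4*E = -3*E)
((-3*X + a(1)) - 28)*(-4) = ((-3*0 - 3*1) - 28)*(-4) = ((0 - 3) - 28)*(-4) = (-3 - 28)*(-4) = -31*(-4) = 124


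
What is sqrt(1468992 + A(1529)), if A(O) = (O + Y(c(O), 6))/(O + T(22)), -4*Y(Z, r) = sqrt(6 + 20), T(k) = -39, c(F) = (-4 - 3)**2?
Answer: sqrt(13045245669640 - 1490*sqrt(26))/2980 ≈ 1212.0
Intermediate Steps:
c(F) = 49 (c(F) = (-7)**2 = 49)
Y(Z, r) = -sqrt(26)/4 (Y(Z, r) = -sqrt(6 + 20)/4 = -sqrt(26)/4)
A(O) = (O - sqrt(26)/4)/(-39 + O) (A(O) = (O - sqrt(26)/4)/(O - 39) = (O - sqrt(26)/4)/(-39 + O))
sqrt(1468992 + A(1529)) = sqrt(1468992 + (1529 - sqrt(26)/4)/(-39 + 1529)) = sqrt(1468992 + (1529 - sqrt(26)/4)/1490) = sqrt(1468992 + (1529/1490 - sqrt(26)/5960)) = sqrt(2188799609/1490 - sqrt(26)/5960)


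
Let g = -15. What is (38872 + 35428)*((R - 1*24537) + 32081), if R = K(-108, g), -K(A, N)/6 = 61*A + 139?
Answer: 3435483400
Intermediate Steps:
K(A, N) = -834 - 366*A (K(A, N) = -6*(61*A + 139) = -6*(139 + 61*A) = -834 - 366*A)
R = 38694 (R = -834 - 366*(-108) = -834 + 39528 = 38694)
(38872 + 35428)*((R - 1*24537) + 32081) = (38872 + 35428)*((38694 - 1*24537) + 32081) = 74300*((38694 - 24537) + 32081) = 74300*(14157 + 32081) = 74300*46238 = 3435483400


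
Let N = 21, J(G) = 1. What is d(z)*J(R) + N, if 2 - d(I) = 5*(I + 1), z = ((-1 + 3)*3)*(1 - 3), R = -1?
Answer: 78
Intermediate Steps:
z = -12 (z = (2*3)*(-2) = 6*(-2) = -12)
d(I) = -3 - 5*I (d(I) = 2 - 5*(I + 1) = 2 - 5*(1 + I) = 2 - (5 + 5*I) = 2 + (-5 - 5*I) = -3 - 5*I)
d(z)*J(R) + N = (-3 - 5*(-12))*1 + 21 = (-3 + 60)*1 + 21 = 57*1 + 21 = 57 + 21 = 78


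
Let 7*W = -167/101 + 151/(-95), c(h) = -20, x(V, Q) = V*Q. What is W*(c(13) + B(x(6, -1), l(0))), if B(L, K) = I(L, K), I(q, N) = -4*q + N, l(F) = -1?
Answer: -93348/67165 ≈ -1.3898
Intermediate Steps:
x(V, Q) = Q*V
I(q, N) = N - 4*q
B(L, K) = K - 4*L
W = -31116/67165 (W = (-167/101 + 151/(-95))/7 = (-167*1/101 + 151*(-1/95))/7 = (-167/101 - 151/95)/7 = (1/7)*(-31116/9595) = -31116/67165 ≈ -0.46328)
W*(c(13) + B(x(6, -1), l(0))) = -31116*(-20 + (-1 - (-4)*6))/67165 = -31116*(-20 + (-1 - 4*(-6)))/67165 = -31116*(-20 + (-1 + 24))/67165 = -31116*(-20 + 23)/67165 = -31116/67165*3 = -93348/67165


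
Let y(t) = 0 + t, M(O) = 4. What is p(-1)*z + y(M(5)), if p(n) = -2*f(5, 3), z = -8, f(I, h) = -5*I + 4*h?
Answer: -204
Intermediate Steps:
p(n) = 26 (p(n) = -2*(-5*5 + 4*3) = -2*(-25 + 12) = -2*(-13) = 26)
y(t) = t
p(-1)*z + y(M(5)) = 26*(-8) + 4 = -208 + 4 = -204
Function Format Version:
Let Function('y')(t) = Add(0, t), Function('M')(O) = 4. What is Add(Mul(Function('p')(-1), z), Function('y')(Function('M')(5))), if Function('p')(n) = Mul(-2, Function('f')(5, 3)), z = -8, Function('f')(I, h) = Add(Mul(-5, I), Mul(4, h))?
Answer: -204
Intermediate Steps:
Function('p')(n) = 26 (Function('p')(n) = Mul(-2, Add(Mul(-5, 5), Mul(4, 3))) = Mul(-2, Add(-25, 12)) = Mul(-2, -13) = 26)
Function('y')(t) = t
Add(Mul(Function('p')(-1), z), Function('y')(Function('M')(5))) = Add(Mul(26, -8), 4) = Add(-208, 4) = -204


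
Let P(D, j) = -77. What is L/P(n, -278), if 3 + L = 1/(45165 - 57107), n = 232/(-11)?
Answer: 3257/83594 ≈ 0.038962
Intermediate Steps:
n = -232/11 (n = 232*(-1/11) = -232/11 ≈ -21.091)
L = -35827/11942 (L = -3 + 1/(45165 - 57107) = -3 + 1/(-11942) = -3 - 1/11942 = -35827/11942 ≈ -3.0001)
L/P(n, -278) = -35827/11942/(-77) = -35827/11942*(-1/77) = 3257/83594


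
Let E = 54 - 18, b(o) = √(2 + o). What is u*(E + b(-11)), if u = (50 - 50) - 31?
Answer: -1116 - 93*I ≈ -1116.0 - 93.0*I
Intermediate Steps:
E = 36
u = -31 (u = 0 - 31 = -31)
u*(E + b(-11)) = -31*(36 + √(2 - 11)) = -31*(36 + √(-9)) = -31*(36 + 3*I) = -1116 - 93*I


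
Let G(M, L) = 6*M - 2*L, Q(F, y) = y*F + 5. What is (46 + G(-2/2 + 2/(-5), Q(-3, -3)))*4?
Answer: 192/5 ≈ 38.400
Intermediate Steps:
Q(F, y) = 5 + F*y (Q(F, y) = F*y + 5 = 5 + F*y)
G(M, L) = -2*L + 6*M
(46 + G(-2/2 + 2/(-5), Q(-3, -3)))*4 = (46 + (-2*(5 - 3*(-3)) + 6*(-2/2 + 2/(-5))))*4 = (46 + (-2*(5 + 9) + 6*(-2*½ + 2*(-⅕))))*4 = (46 + (-2*14 + 6*(-1 - ⅖)))*4 = (46 + (-28 + 6*(-7/5)))*4 = (46 + (-28 - 42/5))*4 = (46 - 182/5)*4 = (48/5)*4 = 192/5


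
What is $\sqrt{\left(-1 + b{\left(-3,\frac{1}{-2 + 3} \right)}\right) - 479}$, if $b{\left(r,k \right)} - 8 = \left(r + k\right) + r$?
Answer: $3 i \sqrt{53} \approx 21.84 i$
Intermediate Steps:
$b{\left(r,k \right)} = 8 + k + 2 r$ ($b{\left(r,k \right)} = 8 + \left(\left(r + k\right) + r\right) = 8 + \left(\left(k + r\right) + r\right) = 8 + \left(k + 2 r\right) = 8 + k + 2 r$)
$\sqrt{\left(-1 + b{\left(-3,\frac{1}{-2 + 3} \right)}\right) - 479} = \sqrt{\left(-1 + \left(8 + \frac{1}{-2 + 3} + 2 \left(-3\right)\right)\right) - 479} = \sqrt{\left(-1 + \left(8 + 1^{-1} - 6\right)\right) - 479} = \sqrt{\left(-1 + \left(8 + 1 - 6\right)\right) - 479} = \sqrt{\left(-1 + 3\right) - 479} = \sqrt{2 - 479} = \sqrt{-477} = 3 i \sqrt{53}$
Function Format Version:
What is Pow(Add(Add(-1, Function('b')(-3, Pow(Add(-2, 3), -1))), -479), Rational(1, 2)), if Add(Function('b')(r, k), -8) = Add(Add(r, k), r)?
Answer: Mul(3, I, Pow(53, Rational(1, 2))) ≈ Mul(21.840, I)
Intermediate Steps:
Function('b')(r, k) = Add(8, k, Mul(2, r)) (Function('b')(r, k) = Add(8, Add(Add(r, k), r)) = Add(8, Add(Add(k, r), r)) = Add(8, Add(k, Mul(2, r))) = Add(8, k, Mul(2, r)))
Pow(Add(Add(-1, Function('b')(-3, Pow(Add(-2, 3), -1))), -479), Rational(1, 2)) = Pow(Add(Add(-1, Add(8, Pow(Add(-2, 3), -1), Mul(2, -3))), -479), Rational(1, 2)) = Pow(Add(Add(-1, Add(8, Pow(1, -1), -6)), -479), Rational(1, 2)) = Pow(Add(Add(-1, Add(8, 1, -6)), -479), Rational(1, 2)) = Pow(Add(Add(-1, 3), -479), Rational(1, 2)) = Pow(Add(2, -479), Rational(1, 2)) = Pow(-477, Rational(1, 2)) = Mul(3, I, Pow(53, Rational(1, 2)))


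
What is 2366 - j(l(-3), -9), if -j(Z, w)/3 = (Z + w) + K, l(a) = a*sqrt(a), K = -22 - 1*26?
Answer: 2195 - 9*I*sqrt(3) ≈ 2195.0 - 15.588*I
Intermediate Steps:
K = -48 (K = -22 - 26 = -48)
l(a) = a**(3/2)
j(Z, w) = 144 - 3*Z - 3*w (j(Z, w) = -3*((Z + w) - 48) = -3*(-48 + Z + w) = 144 - 3*Z - 3*w)
2366 - j(l(-3), -9) = 2366 - (144 - (-9)*I*sqrt(3) - 3*(-9)) = 2366 - (144 - (-9)*I*sqrt(3) + 27) = 2366 - (144 + 9*I*sqrt(3) + 27) = 2366 - (171 + 9*I*sqrt(3)) = 2366 + (-171 - 9*I*sqrt(3)) = 2195 - 9*I*sqrt(3)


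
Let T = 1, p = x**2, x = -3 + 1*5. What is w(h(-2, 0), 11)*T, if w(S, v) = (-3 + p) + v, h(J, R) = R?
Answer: 12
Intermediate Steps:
x = 2 (x = -3 + 5 = 2)
p = 4 (p = 2**2 = 4)
w(S, v) = 1 + v (w(S, v) = (-3 + 4) + v = 1 + v)
w(h(-2, 0), 11)*T = (1 + 11)*1 = 12*1 = 12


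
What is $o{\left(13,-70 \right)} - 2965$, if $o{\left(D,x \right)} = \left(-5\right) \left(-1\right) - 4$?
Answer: $-2964$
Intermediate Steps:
$o{\left(D,x \right)} = 1$ ($o{\left(D,x \right)} = 5 - 4 = 1$)
$o{\left(13,-70 \right)} - 2965 = 1 - 2965 = -2964$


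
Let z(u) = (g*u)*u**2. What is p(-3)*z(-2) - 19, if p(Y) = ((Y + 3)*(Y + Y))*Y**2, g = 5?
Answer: -19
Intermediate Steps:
p(Y) = 2*Y**3*(3 + Y) (p(Y) = ((3 + Y)*(2*Y))*Y**2 = (2*Y*(3 + Y))*Y**2 = 2*Y**3*(3 + Y))
z(u) = 5*u**3 (z(u) = (5*u)*u**2 = 5*u**3)
p(-3)*z(-2) - 19 = (2*(-3)**3*(3 - 3))*(5*(-2)**3) - 19 = (2*(-27)*0)*(5*(-8)) - 19 = 0*(-40) - 19 = 0 - 19 = -19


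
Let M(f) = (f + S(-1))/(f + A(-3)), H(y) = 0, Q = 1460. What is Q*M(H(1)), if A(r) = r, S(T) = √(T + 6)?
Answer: -1460*√5/3 ≈ -1088.2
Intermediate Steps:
S(T) = √(6 + T)
M(f) = (f + √5)/(-3 + f) (M(f) = (f + √(6 - 1))/(f - 3) = (f + √5)/(-3 + f))
Q*M(H(1)) = 1460*((0 + √5)/(-3 + 0)) = 1460*(√5/(-3)) = 1460*(-√5/3) = -1460*√5/3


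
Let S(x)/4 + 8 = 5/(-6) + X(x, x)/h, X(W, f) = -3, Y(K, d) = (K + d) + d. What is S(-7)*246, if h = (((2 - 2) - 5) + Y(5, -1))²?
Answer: -9430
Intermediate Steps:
Y(K, d) = K + 2*d
h = 4 (h = (((2 - 2) - 5) + (5 + 2*(-1)))² = ((0 - 5) + (5 - 2))² = (-5 + 3)² = (-2)² = 4)
S(x) = -115/3 (S(x) = -32 + 4*(5/(-6) - 3/4) = -32 + 4*(5*(-⅙) - 3*¼) = -32 + 4*(-⅚ - ¾) = -32 + 4*(-19/12) = -32 - 19/3 = -115/3)
S(-7)*246 = -115/3*246 = -9430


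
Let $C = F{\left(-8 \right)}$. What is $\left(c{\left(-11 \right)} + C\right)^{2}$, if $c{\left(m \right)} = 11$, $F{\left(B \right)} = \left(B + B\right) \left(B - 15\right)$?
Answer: $143641$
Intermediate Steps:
$F{\left(B \right)} = 2 B \left(-15 + B\right)$
$C = 368$ ($C = 2 \left(-8\right) \left(-15 - 8\right) = 2 \left(-8\right) \left(-23\right) = 368$)
$\left(c{\left(-11 \right)} + C\right)^{2} = \left(11 + 368\right)^{2} = 379^{2} = 143641$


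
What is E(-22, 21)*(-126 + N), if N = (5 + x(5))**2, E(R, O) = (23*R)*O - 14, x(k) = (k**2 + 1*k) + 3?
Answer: -14023520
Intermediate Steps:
x(k) = 3 + k + k**2 (x(k) = (k**2 + k) + 3 = (k + k**2) + 3 = 3 + k + k**2)
E(R, O) = -14 + 23*O*R (E(R, O) = 23*O*R - 14 = -14 + 23*O*R)
N = 1444 (N = (5 + (3 + 5 + 5**2))**2 = (5 + (3 + 5 + 25))**2 = (5 + 33)**2 = 38**2 = 1444)
E(-22, 21)*(-126 + N) = (-14 + 23*21*(-22))*(-126 + 1444) = (-14 - 10626)*1318 = -10640*1318 = -14023520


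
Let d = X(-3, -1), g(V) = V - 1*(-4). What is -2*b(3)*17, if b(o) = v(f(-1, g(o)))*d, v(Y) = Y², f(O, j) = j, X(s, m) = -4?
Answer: 6664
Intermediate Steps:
g(V) = 4 + V (g(V) = V + 4 = 4 + V)
d = -4
b(o) = -4*(4 + o)² (b(o) = (4 + o)²*(-4) = -4*(4 + o)²)
-2*b(3)*17 = -(-8)*(4 + 3)²*17 = -(-8)*7²*17 = -(-8)*49*17 = -2*(-196)*17 = 392*17 = 6664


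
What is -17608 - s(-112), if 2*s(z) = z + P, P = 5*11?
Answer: -35159/2 ≈ -17580.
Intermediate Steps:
P = 55
s(z) = 55/2 + z/2 (s(z) = (z + 55)/2 = (55 + z)/2 = 55/2 + z/2)
-17608 - s(-112) = -17608 - (55/2 + (½)*(-112)) = -17608 - (55/2 - 56) = -17608 - 1*(-57/2) = -17608 + 57/2 = -35159/2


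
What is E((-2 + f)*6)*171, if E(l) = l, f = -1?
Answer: -3078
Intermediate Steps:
E((-2 + f)*6)*171 = ((-2 - 1)*6)*171 = -3*6*171 = -18*171 = -3078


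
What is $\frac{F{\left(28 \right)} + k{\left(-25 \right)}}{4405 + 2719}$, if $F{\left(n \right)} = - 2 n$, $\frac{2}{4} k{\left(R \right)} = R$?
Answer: $- \frac{53}{3562} \approx -0.014879$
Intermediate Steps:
$k{\left(R \right)} = 2 R$
$\frac{F{\left(28 \right)} + k{\left(-25 \right)}}{4405 + 2719} = \frac{\left(-2\right) 28 + 2 \left(-25\right)}{4405 + 2719} = \frac{-56 - 50}{7124} = \left(-106\right) \frac{1}{7124} = - \frac{53}{3562}$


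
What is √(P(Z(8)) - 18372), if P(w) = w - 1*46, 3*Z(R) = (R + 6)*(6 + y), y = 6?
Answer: I*√18362 ≈ 135.51*I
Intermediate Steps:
Z(R) = 24 + 4*R (Z(R) = ((R + 6)*(6 + 6))/3 = ((6 + R)*12)/3 = (72 + 12*R)/3 = 24 + 4*R)
P(w) = -46 + w (P(w) = w - 46 = -46 + w)
√(P(Z(8)) - 18372) = √((-46 + (24 + 4*8)) - 18372) = √((-46 + (24 + 32)) - 18372) = √((-46 + 56) - 18372) = √(10 - 18372) = √(-18362) = I*√18362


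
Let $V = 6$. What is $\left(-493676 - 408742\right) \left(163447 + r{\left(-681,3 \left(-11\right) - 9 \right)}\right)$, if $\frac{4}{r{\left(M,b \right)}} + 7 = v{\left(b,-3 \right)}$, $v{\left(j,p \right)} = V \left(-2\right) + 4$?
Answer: $- \frac{737486371006}{5} \approx -1.475 \cdot 10^{11}$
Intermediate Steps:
$v{\left(j,p \right)} = -8$ ($v{\left(j,p \right)} = 6 \left(-2\right) + 4 = -12 + 4 = -8$)
$r{\left(M,b \right)} = - \frac{4}{15}$ ($r{\left(M,b \right)} = \frac{4}{-7 - 8} = \frac{4}{-15} = 4 \left(- \frac{1}{15}\right) = - \frac{4}{15}$)
$\left(-493676 - 408742\right) \left(163447 + r{\left(-681,3 \left(-11\right) - 9 \right)}\right) = \left(-493676 - 408742\right) \left(163447 - \frac{4}{15}\right) = \left(-902418\right) \frac{2451701}{15} = - \frac{737486371006}{5}$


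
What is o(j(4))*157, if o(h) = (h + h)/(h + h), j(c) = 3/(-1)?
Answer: 157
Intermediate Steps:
j(c) = -3 (j(c) = 3*(-1) = -3)
o(h) = 1 (o(h) = (2*h)/((2*h)) = (2*h)*(1/(2*h)) = 1)
o(j(4))*157 = 1*157 = 157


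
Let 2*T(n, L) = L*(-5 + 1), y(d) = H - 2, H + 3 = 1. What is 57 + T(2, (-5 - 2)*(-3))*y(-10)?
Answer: 225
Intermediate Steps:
H = -2 (H = -3 + 1 = -2)
y(d) = -4 (y(d) = -2 - 2 = -4)
T(n, L) = -2*L (T(n, L) = (L*(-5 + 1))/2 = (L*(-4))/2 = (-4*L)/2 = -2*L)
57 + T(2, (-5 - 2)*(-3))*y(-10) = 57 - 2*(-5 - 2)*(-3)*(-4) = 57 - (-14)*(-3)*(-4) = 57 - 2*21*(-4) = 57 - 42*(-4) = 57 + 168 = 225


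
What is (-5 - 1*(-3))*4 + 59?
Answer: 51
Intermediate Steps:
(-5 - 1*(-3))*4 + 59 = (-5 + 3)*4 + 59 = -2*4 + 59 = -8 + 59 = 51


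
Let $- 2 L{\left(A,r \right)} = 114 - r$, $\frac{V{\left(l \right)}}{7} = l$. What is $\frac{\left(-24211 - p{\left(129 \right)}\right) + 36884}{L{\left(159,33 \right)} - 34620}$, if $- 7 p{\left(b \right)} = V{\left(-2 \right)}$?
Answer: $- \frac{25342}{69321} \approx -0.36557$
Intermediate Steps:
$V{\left(l \right)} = 7 l$
$p{\left(b \right)} = 2$ ($p{\left(b \right)} = - \frac{7 \left(-2\right)}{7} = \left(- \frac{1}{7}\right) \left(-14\right) = 2$)
$L{\left(A,r \right)} = -57 + \frac{r}{2}$ ($L{\left(A,r \right)} = - \frac{114 - r}{2} = -57 + \frac{r}{2}$)
$\frac{\left(-24211 - p{\left(129 \right)}\right) + 36884}{L{\left(159,33 \right)} - 34620} = \frac{\left(-24211 - 2\right) + 36884}{\left(-57 + \frac{1}{2} \cdot 33\right) - 34620} = \frac{\left(-24211 - 2\right) + 36884}{\left(-57 + \frac{33}{2}\right) - 34620} = \frac{-24213 + 36884}{- \frac{81}{2} - 34620} = \frac{12671}{- \frac{69321}{2}} = 12671 \left(- \frac{2}{69321}\right) = - \frac{25342}{69321}$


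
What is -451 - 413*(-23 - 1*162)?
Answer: 75954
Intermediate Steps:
-451 - 413*(-23 - 1*162) = -451 - 413*(-23 - 162) = -451 - 413*(-185) = -451 + 76405 = 75954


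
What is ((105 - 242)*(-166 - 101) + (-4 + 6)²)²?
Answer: 1338315889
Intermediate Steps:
((105 - 242)*(-166 - 101) + (-4 + 6)²)² = (-137*(-267) + 2²)² = (36579 + 4)² = 36583² = 1338315889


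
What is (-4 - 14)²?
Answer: 324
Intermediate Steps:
(-4 - 14)² = (-18)² = 324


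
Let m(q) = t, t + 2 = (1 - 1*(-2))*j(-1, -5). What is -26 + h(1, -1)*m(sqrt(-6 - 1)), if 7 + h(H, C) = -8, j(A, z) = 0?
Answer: 4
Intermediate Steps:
h(H, C) = -15 (h(H, C) = -7 - 8 = -15)
t = -2 (t = -2 + (1 - 1*(-2))*0 = -2 + (1 + 2)*0 = -2 + 3*0 = -2 + 0 = -2)
m(q) = -2
-26 + h(1, -1)*m(sqrt(-6 - 1)) = -26 - 15*(-2) = -26 + 30 = 4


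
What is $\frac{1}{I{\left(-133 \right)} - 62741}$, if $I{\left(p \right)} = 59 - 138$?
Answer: $- \frac{1}{62820} \approx -1.5918 \cdot 10^{-5}$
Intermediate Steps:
$I{\left(p \right)} = -79$ ($I{\left(p \right)} = 59 - 138 = -79$)
$\frac{1}{I{\left(-133 \right)} - 62741} = \frac{1}{-79 - 62741} = \frac{1}{-62820} = - \frac{1}{62820}$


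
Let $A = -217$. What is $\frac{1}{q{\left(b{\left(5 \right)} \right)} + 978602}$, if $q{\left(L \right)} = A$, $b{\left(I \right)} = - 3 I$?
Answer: $\frac{1}{978385} \approx 1.0221 \cdot 10^{-6}$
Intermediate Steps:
$q{\left(L \right)} = -217$
$\frac{1}{q{\left(b{\left(5 \right)} \right)} + 978602} = \frac{1}{-217 + 978602} = \frac{1}{978385}$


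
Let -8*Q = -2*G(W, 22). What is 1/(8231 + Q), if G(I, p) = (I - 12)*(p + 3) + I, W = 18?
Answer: 1/8273 ≈ 0.00012088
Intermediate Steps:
G(I, p) = I + (-12 + I)*(3 + p) (G(I, p) = (-12 + I)*(3 + p) + I = I + (-12 + I)*(3 + p))
Q = 42 (Q = -(-1)*(-36 - 12*22 + 4*18 + 18*22)/4 = -(-1)*(-36 - 264 + 72 + 396)/4 = -(-1)*168/4 = -⅛*(-336) = 42)
1/(8231 + Q) = 1/(8231 + 42) = 1/8273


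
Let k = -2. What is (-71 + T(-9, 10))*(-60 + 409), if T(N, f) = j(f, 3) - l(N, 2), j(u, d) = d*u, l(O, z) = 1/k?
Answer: -28269/2 ≈ -14135.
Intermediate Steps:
l(O, z) = -½ (l(O, z) = 1/(-2) = -½)
T(N, f) = ½ + 3*f (T(N, f) = 3*f - 1*(-½) = 3*f + ½ = ½ + 3*f)
(-71 + T(-9, 10))*(-60 + 409) = (-71 + (½ + 3*10))*(-60 + 409) = (-71 + (½ + 30))*349 = (-71 + 61/2)*349 = -81/2*349 = -28269/2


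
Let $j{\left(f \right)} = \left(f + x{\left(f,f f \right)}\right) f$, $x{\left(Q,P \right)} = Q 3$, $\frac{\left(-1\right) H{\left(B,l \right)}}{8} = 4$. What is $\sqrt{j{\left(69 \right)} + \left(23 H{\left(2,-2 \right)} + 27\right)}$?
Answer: $\sqrt{18335} \approx 135.41$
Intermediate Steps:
$H{\left(B,l \right)} = -32$ ($H{\left(B,l \right)} = \left(-8\right) 4 = -32$)
$x{\left(Q,P \right)} = 3 Q$
$j{\left(f \right)} = 4 f^{2}$ ($j{\left(f \right)} = \left(f + 3 f\right) f = 4 f f = 4 f^{2}$)
$\sqrt{j{\left(69 \right)} + \left(23 H{\left(2,-2 \right)} + 27\right)} = \sqrt{4 \cdot 69^{2} + \left(23 \left(-32\right) + 27\right)} = \sqrt{4 \cdot 4761 + \left(-736 + 27\right)} = \sqrt{19044 - 709} = \sqrt{18335}$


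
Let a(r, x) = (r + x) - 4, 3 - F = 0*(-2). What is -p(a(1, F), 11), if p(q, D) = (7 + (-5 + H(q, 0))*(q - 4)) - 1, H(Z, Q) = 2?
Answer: -18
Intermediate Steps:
F = 3 (F = 3 - 0*(-2) = 3 - 1*0 = 3 + 0 = 3)
a(r, x) = -4 + r + x
p(q, D) = 18 - 3*q (p(q, D) = (7 + (-5 + 2)*(q - 4)) - 1 = (7 - 3*(-4 + q)) - 1 = (7 + (12 - 3*q)) - 1 = (19 - 3*q) - 1 = 18 - 3*q)
-p(a(1, F), 11) = -(18 - 3*(-4 + 1 + 3)) = -(18 - 3*0) = -(18 + 0) = -1*18 = -18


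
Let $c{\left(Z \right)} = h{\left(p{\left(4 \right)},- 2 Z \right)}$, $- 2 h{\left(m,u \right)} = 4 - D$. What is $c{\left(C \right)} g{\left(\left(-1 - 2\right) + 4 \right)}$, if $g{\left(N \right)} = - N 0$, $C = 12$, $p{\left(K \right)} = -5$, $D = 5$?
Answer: $0$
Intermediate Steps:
$g{\left(N \right)} = 0$
$h{\left(m,u \right)} = \frac{1}{2}$ ($h{\left(m,u \right)} = - \frac{4 - 5}{2} = \left(- \frac{1}{2}\right) \left(-1\right) = \frac{1}{2}$)
$c{\left(Z \right)} = \frac{1}{2}$
$c{\left(C \right)} g{\left(\left(-1 - 2\right) + 4 \right)} = \frac{1}{2} \cdot 0 = 0$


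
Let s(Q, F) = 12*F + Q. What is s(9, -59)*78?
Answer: -54522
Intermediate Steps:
s(Q, F) = Q + 12*F
s(9, -59)*78 = (9 + 12*(-59))*78 = (9 - 708)*78 = -699*78 = -54522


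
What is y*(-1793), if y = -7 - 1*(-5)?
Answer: 3586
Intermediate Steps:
y = -2 (y = -7 + 5 = -2)
y*(-1793) = -2*(-1793) = 3586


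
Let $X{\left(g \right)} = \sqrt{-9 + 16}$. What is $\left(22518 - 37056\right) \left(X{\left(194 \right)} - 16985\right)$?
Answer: $246927930 - 14538 \sqrt{7} \approx 2.4689 \cdot 10^{8}$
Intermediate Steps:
$X{\left(g \right)} = \sqrt{7}$
$\left(22518 - 37056\right) \left(X{\left(194 \right)} - 16985\right) = \left(22518 - 37056\right) \left(\sqrt{7} - 16985\right) = - 14538 \left(-16985 + \sqrt{7}\right) = 246927930 - 14538 \sqrt{7}$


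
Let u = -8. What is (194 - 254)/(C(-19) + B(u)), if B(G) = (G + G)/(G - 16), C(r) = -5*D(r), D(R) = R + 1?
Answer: -45/68 ≈ -0.66177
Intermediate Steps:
D(R) = 1 + R
C(r) = -5 - 5*r (C(r) = -5*(1 + r) = -5 - 5*r)
B(G) = 2*G/(-16 + G) (B(G) = (2*G)/(-16 + G) = 2*G/(-16 + G))
(194 - 254)/(C(-19) + B(u)) = (194 - 254)/((-5 - 5*(-19)) + 2*(-8)/(-16 - 8)) = -60/((-5 + 95) + 2*(-8)/(-24)) = -60/(90 + 2*(-8)*(-1/24)) = -60/(90 + ⅔) = -60/272/3 = -60*3/272 = -45/68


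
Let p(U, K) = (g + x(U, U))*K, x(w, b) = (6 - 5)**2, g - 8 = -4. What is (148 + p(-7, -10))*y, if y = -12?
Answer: -1176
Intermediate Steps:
g = 4 (g = 8 - 4 = 4)
x(w, b) = 1 (x(w, b) = 1**2 = 1)
p(U, K) = 5*K (p(U, K) = (4 + 1)*K = 5*K)
(148 + p(-7, -10))*y = (148 + 5*(-10))*(-12) = (148 - 50)*(-12) = 98*(-12) = -1176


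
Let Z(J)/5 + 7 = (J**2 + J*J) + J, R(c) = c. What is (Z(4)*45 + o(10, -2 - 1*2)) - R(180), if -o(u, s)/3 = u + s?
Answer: 6327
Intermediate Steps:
Z(J) = -35 + 5*J + 10*J**2 (Z(J) = -35 + 5*((J**2 + J*J) + J) = -35 + 5*((J**2 + J**2) + J) = -35 + 5*(2*J**2 + J) = -35 + 5*(J + 2*J**2) = -35 + (5*J + 10*J**2) = -35 + 5*J + 10*J**2)
o(u, s) = -3*s - 3*u (o(u, s) = -3*(u + s) = -3*(s + u) = -3*s - 3*u)
(Z(4)*45 + o(10, -2 - 1*2)) - R(180) = ((-35 + 5*4 + 10*4**2)*45 + (-3*(-2 - 1*2) - 3*10)) - 1*180 = ((-35 + 20 + 10*16)*45 + (-3*(-2 - 2) - 30)) - 180 = ((-35 + 20 + 160)*45 + (-3*(-4) - 30)) - 180 = (145*45 + (12 - 30)) - 180 = (6525 - 18) - 180 = 6507 - 180 = 6327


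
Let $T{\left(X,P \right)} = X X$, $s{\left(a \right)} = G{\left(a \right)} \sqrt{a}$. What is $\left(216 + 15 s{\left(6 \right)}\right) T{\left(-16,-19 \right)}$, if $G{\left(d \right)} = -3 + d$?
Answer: $55296 + 11520 \sqrt{6} \approx 83514.0$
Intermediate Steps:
$s{\left(a \right)} = \sqrt{a} \left(-3 + a\right)$ ($s{\left(a \right)} = \left(-3 + a\right) \sqrt{a} = \sqrt{a} \left(-3 + a\right)$)
$T{\left(X,P \right)} = X^{2}$
$\left(216 + 15 s{\left(6 \right)}\right) T{\left(-16,-19 \right)} = \left(216 + 15 \sqrt{6} \left(-3 + 6\right)\right) \left(-16\right)^{2} = \left(216 + 15 \sqrt{6} \cdot 3\right) 256 = \left(216 + 15 \cdot 3 \sqrt{6}\right) 256 = \left(216 + 45 \sqrt{6}\right) 256 = 55296 + 11520 \sqrt{6}$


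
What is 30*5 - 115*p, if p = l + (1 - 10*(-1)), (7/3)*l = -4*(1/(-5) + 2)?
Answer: -5321/7 ≈ -760.14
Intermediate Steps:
l = -108/35 (l = 3*(-4*(1/(-5) + 2))/7 = 3*(-4*(1*(-⅕) + 2))/7 = 3*(-4*(-⅕ + 2))/7 = 3*(-4*9/5)/7 = (3/7)*(-36/5) = -108/35 ≈ -3.0857)
p = 277/35 (p = -108/35 + (1 - 10*(-1)) = -108/35 + (1 - 2*(-5)) = -108/35 + (1 + 10) = -108/35 + 11 = 277/35 ≈ 7.9143)
30*5 - 115*p = 30*5 - 115*277/35 = 150 - 6371/7 = -5321/7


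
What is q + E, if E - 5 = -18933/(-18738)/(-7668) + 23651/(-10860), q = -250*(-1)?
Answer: 10958412103451/43344366840 ≈ 252.82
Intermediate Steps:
q = 250
E = 122320393451/43344366840 (E = 5 + (-18933/(-18738)/(-7668) + 23651/(-10860)) = 5 + (-18933*(-1/18738)*(-1/7668) + 23651*(-1/10860)) = 5 + ((6311/6246)*(-1/7668) - 23651/10860) = 5 + (-6311/47894328 - 23651/10860) = 5 - 94401440749/43344366840 = 122320393451/43344366840 ≈ 2.8221)
q + E = 250 + 122320393451/43344366840 = 10958412103451/43344366840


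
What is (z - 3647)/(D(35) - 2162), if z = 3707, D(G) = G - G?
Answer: -30/1081 ≈ -0.027752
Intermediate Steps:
D(G) = 0
(z - 3647)/(D(35) - 2162) = (3707 - 3647)/(0 - 2162) = 60/(-2162) = 60*(-1/2162) = -30/1081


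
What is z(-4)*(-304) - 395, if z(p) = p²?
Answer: -5259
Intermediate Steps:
z(-4)*(-304) - 395 = (-4)²*(-304) - 395 = 16*(-304) - 395 = -4864 - 395 = -5259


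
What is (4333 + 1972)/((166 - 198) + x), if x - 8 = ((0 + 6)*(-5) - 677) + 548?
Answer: -6305/183 ≈ -34.454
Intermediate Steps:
x = -151 (x = 8 + (((0 + 6)*(-5) - 677) + 548) = 8 + ((6*(-5) - 677) + 548) = 8 + ((-30 - 677) + 548) = 8 + (-707 + 548) = 8 - 159 = -151)
(4333 + 1972)/((166 - 198) + x) = (4333 + 1972)/((166 - 198) - 151) = 6305/(-32 - 151) = 6305/(-183) = 6305*(-1/183) = -6305/183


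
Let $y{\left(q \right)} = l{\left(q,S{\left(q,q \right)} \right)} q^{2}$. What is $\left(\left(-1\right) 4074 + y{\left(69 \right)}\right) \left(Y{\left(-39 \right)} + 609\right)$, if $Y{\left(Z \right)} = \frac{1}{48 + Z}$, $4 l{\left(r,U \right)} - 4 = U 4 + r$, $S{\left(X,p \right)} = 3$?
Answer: $\frac{354858083}{6} \approx 5.9143 \cdot 10^{7}$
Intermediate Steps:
$l{\left(r,U \right)} = 1 + U + \frac{r}{4}$ ($l{\left(r,U \right)} = 1 + \frac{U 4 + r}{4} = 1 + \frac{4 U + r}{4} = 1 + \frac{r + 4 U}{4} = 1 + \left(U + \frac{r}{4}\right) = 1 + U + \frac{r}{4}$)
$y{\left(q \right)} = q^{2} \left(4 + \frac{q}{4}\right)$ ($y{\left(q \right)} = \left(1 + 3 + \frac{q}{4}\right) q^{2} = \left(4 + \frac{q}{4}\right) q^{2} = q^{2} \left(4 + \frac{q}{4}\right)$)
$\left(\left(-1\right) 4074 + y{\left(69 \right)}\right) \left(Y{\left(-39 \right)} + 609\right) = \left(\left(-1\right) 4074 + \frac{69^{2} \left(16 + 69\right)}{4}\right) \left(\frac{1}{48 - 39} + 609\right) = \left(-4074 + \frac{1}{4} \cdot 4761 \cdot 85\right) \left(\frac{1}{9} + 609\right) = \left(-4074 + \frac{404685}{4}\right) \left(\frac{1}{9} + 609\right) = \frac{388389}{4} \cdot \frac{5482}{9} = \frac{354858083}{6}$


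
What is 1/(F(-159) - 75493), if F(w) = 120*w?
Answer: -1/94573 ≈ -1.0574e-5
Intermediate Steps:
1/(F(-159) - 75493) = 1/(120*(-159) - 75493) = 1/(-19080 - 75493) = 1/(-94573) = -1/94573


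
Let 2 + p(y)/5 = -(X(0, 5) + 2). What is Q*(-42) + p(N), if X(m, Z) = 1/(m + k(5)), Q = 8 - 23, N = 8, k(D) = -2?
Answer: 1225/2 ≈ 612.50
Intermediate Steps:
Q = -15
X(m, Z) = 1/(-2 + m) (X(m, Z) = 1/(m - 2) = 1/(-2 + m))
p(y) = -35/2 (p(y) = -10 + 5*(-(1/(-2 + 0) + 2)) = -10 + 5*(-(1/(-2) + 2)) = -10 + 5*(-(-1/2 + 2)) = -10 + 5*(-1*3/2) = -10 + 5*(-3/2) = -10 - 15/2 = -35/2)
Q*(-42) + p(N) = -15*(-42) - 35/2 = 630 - 35/2 = 1225/2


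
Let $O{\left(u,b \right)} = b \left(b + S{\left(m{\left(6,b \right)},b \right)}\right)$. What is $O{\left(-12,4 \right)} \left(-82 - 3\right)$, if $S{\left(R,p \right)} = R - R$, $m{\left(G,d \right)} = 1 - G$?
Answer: $-1360$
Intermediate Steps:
$S{\left(R,p \right)} = 0$
$O{\left(u,b \right)} = b^{2}$ ($O{\left(u,b \right)} = b \left(b + 0\right) = b b = b^{2}$)
$O{\left(-12,4 \right)} \left(-82 - 3\right) = 4^{2} \left(-82 - 3\right) = 16 \left(-85\right) = -1360$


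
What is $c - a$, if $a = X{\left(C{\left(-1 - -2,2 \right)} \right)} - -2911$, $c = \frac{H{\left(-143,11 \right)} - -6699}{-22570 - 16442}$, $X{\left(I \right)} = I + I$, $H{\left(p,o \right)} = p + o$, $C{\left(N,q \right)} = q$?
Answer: $- \frac{37908849}{13004} \approx -2915.2$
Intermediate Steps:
$H{\left(p,o \right)} = o + p$
$X{\left(I \right)} = 2 I$
$c = - \frac{2189}{13004}$ ($c = \frac{\left(11 - 143\right) - -6699}{-22570 - 16442} = \frac{-132 + 6699}{-39012} = 6567 \left(- \frac{1}{39012}\right) = - \frac{2189}{13004} \approx -0.16833$)
$a = 2915$ ($a = 2 \cdot 2 - -2911 = 4 + 2911 = 2915$)
$c - a = - \frac{2189}{13004} - 2915 = - \frac{37908849}{13004}$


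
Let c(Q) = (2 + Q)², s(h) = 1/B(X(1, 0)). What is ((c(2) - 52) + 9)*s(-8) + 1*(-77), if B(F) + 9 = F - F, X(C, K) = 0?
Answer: -74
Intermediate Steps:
B(F) = -9 (B(F) = -9 + (F - F) = -9 + 0 = -9)
s(h) = -⅑ (s(h) = 1/(-9) = -⅑)
((c(2) - 52) + 9)*s(-8) + 1*(-77) = (((2 + 2)² - 52) + 9)*(-⅑) + 1*(-77) = ((4² - 52) + 9)*(-⅑) - 77 = ((16 - 52) + 9)*(-⅑) - 77 = (-36 + 9)*(-⅑) - 77 = -27*(-⅑) - 77 = 3 - 77 = -74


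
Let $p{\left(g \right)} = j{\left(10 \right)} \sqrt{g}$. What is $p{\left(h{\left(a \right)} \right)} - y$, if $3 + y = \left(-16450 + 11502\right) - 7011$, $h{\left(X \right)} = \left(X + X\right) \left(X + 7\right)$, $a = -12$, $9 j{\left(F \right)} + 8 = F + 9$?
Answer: $11962 + \frac{22 \sqrt{30}}{9} \approx 11975.0$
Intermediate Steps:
$j{\left(F \right)} = \frac{1}{9} + \frac{F}{9}$ ($j{\left(F \right)} = - \frac{8}{9} + \frac{F + 9}{9} = - \frac{8}{9} + \frac{9 + F}{9} = - \frac{8}{9} + \left(1 + \frac{F}{9}\right) = \frac{1}{9} + \frac{F}{9}$)
$h{\left(X \right)} = 2 X \left(7 + X\right)$
$p{\left(g \right)} = \frac{11 \sqrt{g}}{9}$ ($p{\left(g \right)} = \left(\frac{1}{9} + \frac{1}{9} \cdot 10\right) \sqrt{g} = \left(\frac{1}{9} + \frac{10}{9}\right) \sqrt{g} = \frac{11 \sqrt{g}}{9}$)
$y = -11962$ ($y = -3 + \left(\left(-16450 + 11502\right) - 7011\right) = -3 - 11959 = -11962$)
$p{\left(h{\left(a \right)} \right)} - y = \frac{11 \sqrt{2 \left(-12\right) \left(7 - 12\right)}}{9} - -11962 = \frac{11 \sqrt{2 \left(-12\right) \left(-5\right)}}{9} + 11962 = \frac{11 \sqrt{120}}{9} + 11962 = \frac{11 \cdot 2 \sqrt{30}}{9} + 11962 = \frac{22 \sqrt{30}}{9} + 11962 = 11962 + \frac{22 \sqrt{30}}{9}$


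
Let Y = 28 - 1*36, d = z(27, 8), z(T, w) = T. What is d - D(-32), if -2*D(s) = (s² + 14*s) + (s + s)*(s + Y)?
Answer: 1595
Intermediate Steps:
d = 27
Y = -8 (Y = 28 - 36 = -8)
D(s) = -7*s - s²/2 - s*(-8 + s) (D(s) = -((s² + 14*s) + (s + s)*(s - 8))/2 = -((s² + 14*s) + (2*s)*(-8 + s))/2 = -((s² + 14*s) + 2*s*(-8 + s))/2 = -(s² + 14*s + 2*s*(-8 + s))/2 = -7*s - s²/2 - s*(-8 + s))
d - D(-32) = 27 - (-32)*(2 - 3*(-32))/2 = 27 - (-32)*(2 + 96)/2 = 27 - (-32)*98/2 = 27 - 1*(-1568) = 27 + 1568 = 1595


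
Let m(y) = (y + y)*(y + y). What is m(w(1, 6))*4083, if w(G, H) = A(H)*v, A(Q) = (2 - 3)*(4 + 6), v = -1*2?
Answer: 6532800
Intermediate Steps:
v = -2
A(Q) = -10 (A(Q) = -1*10 = -10)
w(G, H) = 20 (w(G, H) = -10*(-2) = 20)
m(y) = 4*y**2 (m(y) = (2*y)*(2*y) = 4*y**2)
m(w(1, 6))*4083 = (4*20**2)*4083 = (4*400)*4083 = 1600*4083 = 6532800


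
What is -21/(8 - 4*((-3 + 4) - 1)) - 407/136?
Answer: -191/34 ≈ -5.6176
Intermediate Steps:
-21/(8 - 4*((-3 + 4) - 1)) - 407/136 = -21/(8 - 4*(1 - 1)) - 407*1/136 = -21/(8 - 4*0) - 407/136 = -21/(8 + 0) - 407/136 = -21/8 - 407/136 = -191/34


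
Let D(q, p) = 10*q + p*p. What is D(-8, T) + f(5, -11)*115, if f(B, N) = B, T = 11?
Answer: 616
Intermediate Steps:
D(q, p) = p² + 10*q (D(q, p) = 10*q + p² = p² + 10*q)
D(-8, T) + f(5, -11)*115 = (11² + 10*(-8)) + 5*115 = (121 - 80) + 575 = 41 + 575 = 616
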